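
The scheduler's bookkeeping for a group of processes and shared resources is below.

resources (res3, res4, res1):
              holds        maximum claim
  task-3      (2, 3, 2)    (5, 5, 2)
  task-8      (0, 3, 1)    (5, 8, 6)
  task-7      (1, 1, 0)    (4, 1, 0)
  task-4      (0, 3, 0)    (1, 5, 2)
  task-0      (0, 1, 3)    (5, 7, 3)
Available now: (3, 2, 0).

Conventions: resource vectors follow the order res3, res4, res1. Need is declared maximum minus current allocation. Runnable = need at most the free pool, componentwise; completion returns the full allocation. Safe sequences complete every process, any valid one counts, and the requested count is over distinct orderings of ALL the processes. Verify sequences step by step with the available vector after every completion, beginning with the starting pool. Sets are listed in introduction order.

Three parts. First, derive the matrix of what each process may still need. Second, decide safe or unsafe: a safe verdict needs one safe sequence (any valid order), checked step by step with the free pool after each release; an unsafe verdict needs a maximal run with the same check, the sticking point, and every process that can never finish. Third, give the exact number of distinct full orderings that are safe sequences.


(1) Need matrix, components ordered res3, res4, res1:
  task-3: (3, 2, 0)
  task-8: (5, 5, 5)
  task-7: (3, 0, 0)
  task-4: (1, 2, 2)
  task-0: (5, 6, 0)
(2) The state is SAFE; one workable sequence: task-7, task-3, task-0, task-8, task-4.
Key observation: at task-7 the run first touches a limit — (3, 0, 0) against (3, 2, 0), exact on a resource it actually requests.
Check, step by step:
  pool = (3, 2, 0)
  run task-7 (needs (3, 0, 0), free (3, 2, 0)); after release of (1, 1, 0) the pool is (4, 3, 0)
  run task-3 (needs (3, 2, 0), free (4, 3, 0)); after release of (2, 3, 2) the pool is (6, 6, 2)
  run task-0 (needs (5, 6, 0), free (6, 6, 2)); after release of (0, 1, 3) the pool is (6, 7, 5)
  run task-8 (needs (5, 5, 5), free (6, 7, 5)); after release of (0, 3, 1) the pool is (6, 10, 6)
  run task-4 (needs (1, 2, 2), free (6, 10, 6)); after release of (0, 3, 0) the pool is (6, 13, 6)
(3) Exactly 9 of the possible complete orderings are safe sequences.


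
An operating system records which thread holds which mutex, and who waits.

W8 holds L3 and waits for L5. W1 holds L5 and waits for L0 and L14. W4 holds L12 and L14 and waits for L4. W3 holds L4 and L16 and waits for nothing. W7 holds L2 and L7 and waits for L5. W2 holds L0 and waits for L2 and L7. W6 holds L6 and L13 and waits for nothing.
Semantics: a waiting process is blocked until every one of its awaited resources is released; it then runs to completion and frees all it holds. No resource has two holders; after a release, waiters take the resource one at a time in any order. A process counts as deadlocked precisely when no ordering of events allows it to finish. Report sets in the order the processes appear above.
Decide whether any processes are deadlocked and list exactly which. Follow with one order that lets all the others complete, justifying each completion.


Deadlocked set: W8, W1, W7 and W2.
Key observation: the loop W1 -> W2 -> W7 -> W1 blocks itself forever; W8 waits into the deadlock from upstream.
One completion order for the rest: W6, W3, W4.
Walking it through:
  W6: no waits; runs immediately, freeing L6 and L13
  W3: no waits; runs immediately, freeing L4 and L16
  W4 waits on L4 — all released -> runs and releases L12 and L14


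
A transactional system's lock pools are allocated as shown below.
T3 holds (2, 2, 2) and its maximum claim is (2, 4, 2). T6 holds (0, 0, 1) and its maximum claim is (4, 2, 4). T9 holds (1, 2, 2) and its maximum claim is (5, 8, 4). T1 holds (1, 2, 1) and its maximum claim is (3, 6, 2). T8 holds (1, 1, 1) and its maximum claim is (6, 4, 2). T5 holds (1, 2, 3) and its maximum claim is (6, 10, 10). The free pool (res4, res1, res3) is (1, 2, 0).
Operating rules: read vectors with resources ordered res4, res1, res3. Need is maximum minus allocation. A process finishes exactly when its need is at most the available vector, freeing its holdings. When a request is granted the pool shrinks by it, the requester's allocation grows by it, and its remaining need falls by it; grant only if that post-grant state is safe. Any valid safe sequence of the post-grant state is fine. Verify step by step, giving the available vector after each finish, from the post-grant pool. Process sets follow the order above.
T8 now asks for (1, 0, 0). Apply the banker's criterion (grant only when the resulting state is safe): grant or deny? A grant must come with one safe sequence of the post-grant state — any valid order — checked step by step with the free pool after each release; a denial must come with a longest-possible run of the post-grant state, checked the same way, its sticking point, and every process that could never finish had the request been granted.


DENY: after the grant no complete ordering would exist.
Key observation: T3, T1 can finish, but then (3, 6, 3) is all there is, and the blocked group's res4 demands exceed it.
Pretend the grant happened; the run T3, T1 goes as far as possible. Check, step by step:
  pool = (0, 2, 0)
  T3: need (0, 2, 0) fits (0, 2, 0); releases (2, 2, 2), pool now (2, 4, 2)
  T1: need (2, 4, 1) fits (2, 4, 2); releases (1, 2, 1), pool now (3, 6, 3)
  T6 cannot run: need (4, 2, 3) vs free (3, 6, 3) (insufficient res4)
  T9 cannot run: need (4, 6, 2) vs free (3, 6, 3) (insufficient res4)
  T8 cannot run: need (4, 3, 1) vs free (3, 6, 3) (insufficient res4)
  T5 cannot run: need (5, 8, 7) vs free (3, 6, 3) (insufficient res4, res1 and res3)
Had the request been granted, T6, T9, T8 and T5 could never finish.


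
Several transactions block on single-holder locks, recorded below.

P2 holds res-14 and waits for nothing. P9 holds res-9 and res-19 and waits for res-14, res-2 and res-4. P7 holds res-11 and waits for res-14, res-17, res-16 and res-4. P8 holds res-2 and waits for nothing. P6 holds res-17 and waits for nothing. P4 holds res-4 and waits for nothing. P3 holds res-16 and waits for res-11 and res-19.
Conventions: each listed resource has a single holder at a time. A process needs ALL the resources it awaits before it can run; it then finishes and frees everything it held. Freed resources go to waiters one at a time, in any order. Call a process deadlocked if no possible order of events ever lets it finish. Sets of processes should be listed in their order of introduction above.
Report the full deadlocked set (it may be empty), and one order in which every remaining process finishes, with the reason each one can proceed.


The deadlocked set is P7 and P3.
Key observation: the waits loop around P7 -> P3 -> P7 with no way out; no other process is dragged down with it.
The rest can finish in the order P4, P2, P8, P6, P9.
Verifying each step:
  P4 waits on nothing -> runs at once and releases res-4
  P2 waits on nothing -> runs at once and releases res-14
  P8 waits on nothing -> runs at once and releases res-2
  P6 waits on nothing -> runs at once and releases res-17
  P9 waits on res-14, res-2 and res-4 — all released -> runs and releases res-9 and res-19


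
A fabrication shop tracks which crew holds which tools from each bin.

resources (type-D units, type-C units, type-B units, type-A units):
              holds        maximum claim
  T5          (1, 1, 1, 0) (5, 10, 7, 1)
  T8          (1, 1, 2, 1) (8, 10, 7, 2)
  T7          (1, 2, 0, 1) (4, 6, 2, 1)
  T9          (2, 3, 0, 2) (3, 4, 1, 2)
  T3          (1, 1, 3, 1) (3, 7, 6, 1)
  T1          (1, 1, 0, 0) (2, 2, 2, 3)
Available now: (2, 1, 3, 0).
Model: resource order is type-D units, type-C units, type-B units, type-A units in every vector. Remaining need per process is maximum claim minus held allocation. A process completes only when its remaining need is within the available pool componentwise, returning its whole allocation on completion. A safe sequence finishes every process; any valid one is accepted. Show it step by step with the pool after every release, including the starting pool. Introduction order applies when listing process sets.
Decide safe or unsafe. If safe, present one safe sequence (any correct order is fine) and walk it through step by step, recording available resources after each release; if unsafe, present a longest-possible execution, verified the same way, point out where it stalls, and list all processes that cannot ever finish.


UNSAFE.
Key observation: after T9, T7, T3, T1 complete, (7, 8, 6, 4) is the best the pool ever gets, yet each leftover process wants more type-C units.
Going as far as possible: T9, T7, T3, T1; after that, nothing fits. Walking it through:
  pool = (2, 1, 3, 0)
  T9: need (1, 1, 1, 0) fits (2, 1, 3, 0); releases (2, 3, 0, 2), pool now (4, 4, 3, 2)
  T7: need (3, 4, 2, 0) fits (4, 4, 3, 2); releases (1, 2, 0, 1), pool now (5, 6, 3, 3)
  T3: need (2, 6, 3, 0) fits (5, 6, 3, 3); releases (1, 1, 3, 1), pool now (6, 7, 6, 4)
  T1: need (1, 1, 2, 3) fits (6, 7, 6, 4); releases (1, 1, 0, 0), pool now (7, 8, 6, 4)
  T5 still needs (4, 9, 6, 1) but only (7, 8, 6, 4) is free — short on type-C units
  T8 still needs (7, 9, 5, 1) but only (7, 8, 6, 4) is free — short on type-C units
Processes that can never finish: T5 and T8.


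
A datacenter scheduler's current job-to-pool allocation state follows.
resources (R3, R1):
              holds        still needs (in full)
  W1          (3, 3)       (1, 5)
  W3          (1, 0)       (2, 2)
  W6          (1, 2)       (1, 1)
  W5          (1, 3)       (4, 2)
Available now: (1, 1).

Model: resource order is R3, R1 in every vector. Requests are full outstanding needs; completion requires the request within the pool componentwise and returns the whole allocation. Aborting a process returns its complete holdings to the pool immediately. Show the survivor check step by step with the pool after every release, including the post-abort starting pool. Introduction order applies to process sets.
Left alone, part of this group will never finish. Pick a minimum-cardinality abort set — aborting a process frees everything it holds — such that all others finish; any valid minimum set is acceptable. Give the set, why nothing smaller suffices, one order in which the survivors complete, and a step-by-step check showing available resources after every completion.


The answer: abort W5.
Key observation: W1 could never have finished before the abort; with (1, 3) returned by W5, it fits at step 3.
Minimality: the empty abort set fails — the state is deadlocked as it stands.
One survivor order: W3, W6, W1. Check, step by step (post-abort pool first):
  pool = (2, 4)
  W3: need (2, 2) fits (2, 4); releases (1, 0), pool now (3, 4)
  W6: need (1, 1) fits (3, 4); releases (1, 2), pool now (4, 6)
  W1: need (1, 5) fits (4, 6); releases (3, 3), pool now (7, 9)


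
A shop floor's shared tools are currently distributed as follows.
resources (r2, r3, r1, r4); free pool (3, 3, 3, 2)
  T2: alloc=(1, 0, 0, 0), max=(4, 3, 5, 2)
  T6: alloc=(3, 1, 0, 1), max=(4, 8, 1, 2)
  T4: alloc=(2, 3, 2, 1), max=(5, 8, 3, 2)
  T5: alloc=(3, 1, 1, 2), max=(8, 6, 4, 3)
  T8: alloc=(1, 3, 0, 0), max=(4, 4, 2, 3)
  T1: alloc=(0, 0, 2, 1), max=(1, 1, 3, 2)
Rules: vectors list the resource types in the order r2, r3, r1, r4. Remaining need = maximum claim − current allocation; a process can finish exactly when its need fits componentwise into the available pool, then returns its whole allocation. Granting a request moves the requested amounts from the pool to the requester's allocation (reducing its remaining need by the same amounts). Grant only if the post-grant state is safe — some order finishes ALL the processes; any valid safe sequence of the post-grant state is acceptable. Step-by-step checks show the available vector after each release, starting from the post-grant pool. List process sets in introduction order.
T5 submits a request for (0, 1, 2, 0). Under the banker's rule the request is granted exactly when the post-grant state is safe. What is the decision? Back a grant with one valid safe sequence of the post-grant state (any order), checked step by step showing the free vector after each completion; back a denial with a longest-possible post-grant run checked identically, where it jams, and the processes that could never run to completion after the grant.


GRANT: granting preserves safety; a valid post-grant sequence is T1, T8, T4, T6, T5, T2.
Key observation: (3, 2, 1, 2) free after granting still covers T1 first, and each release covers the next.
Check on the post-grant state, step by step:
  pool = (3, 2, 1, 2)
  run T1 (needs (1, 1, 1, 1), free (3, 2, 1, 2)); after release of (0, 0, 2, 1) the pool is (3, 2, 3, 3)
  run T8 (needs (3, 1, 2, 3), free (3, 2, 3, 3)); after release of (1, 3, 0, 0) the pool is (4, 5, 3, 3)
  run T4 (needs (3, 5, 1, 1), free (4, 5, 3, 3)); after release of (2, 3, 2, 1) the pool is (6, 8, 5, 4)
  run T6 (needs (1, 7, 1, 1), free (6, 8, 5, 4)); after release of (3, 1, 0, 1) the pool is (9, 9, 5, 5)
  run T5 (needs (5, 4, 1, 1), free (9, 9, 5, 5)); after release of (3, 2, 3, 2) the pool is (12, 11, 8, 7)
  run T2 (needs (3, 3, 5, 2), free (12, 11, 8, 7)); after release of (1, 0, 0, 0) the pool is (13, 11, 8, 7)


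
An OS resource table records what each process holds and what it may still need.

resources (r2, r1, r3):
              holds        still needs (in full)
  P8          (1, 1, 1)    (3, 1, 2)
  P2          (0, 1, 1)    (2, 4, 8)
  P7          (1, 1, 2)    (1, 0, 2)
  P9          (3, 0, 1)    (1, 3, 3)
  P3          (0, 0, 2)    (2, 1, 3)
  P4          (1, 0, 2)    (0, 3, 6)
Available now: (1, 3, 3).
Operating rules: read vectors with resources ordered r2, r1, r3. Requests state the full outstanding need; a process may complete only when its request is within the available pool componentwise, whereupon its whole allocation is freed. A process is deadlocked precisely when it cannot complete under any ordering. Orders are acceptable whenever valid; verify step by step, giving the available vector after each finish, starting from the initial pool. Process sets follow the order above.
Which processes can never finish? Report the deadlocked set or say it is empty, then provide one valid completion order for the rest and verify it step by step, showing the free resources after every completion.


The deadlocked set is empty.
Key observation: P7 leads a chain of completions in which each release enables another process.
A valid finishing order for the others: P7, P9, P3, P8, P2, P4. Check, step by step:
  pool = (1, 3, 3)
  run P7 (needs (1, 0, 2), free (1, 3, 3)); after release of (1, 1, 2) the pool is (2, 4, 5)
  run P9 (needs (1, 3, 3), free (2, 4, 5)); after release of (3, 0, 1) the pool is (5, 4, 6)
  run P3 (needs (2, 1, 3), free (5, 4, 6)); after release of (0, 0, 2) the pool is (5, 4, 8)
  run P8 (needs (3, 1, 2), free (5, 4, 8)); after release of (1, 1, 1) the pool is (6, 5, 9)
  run P2 (needs (2, 4, 8), free (6, 5, 9)); after release of (0, 1, 1) the pool is (6, 6, 10)
  run P4 (needs (0, 3, 6), free (6, 6, 10)); after release of (1, 0, 2) the pool is (7, 6, 12)


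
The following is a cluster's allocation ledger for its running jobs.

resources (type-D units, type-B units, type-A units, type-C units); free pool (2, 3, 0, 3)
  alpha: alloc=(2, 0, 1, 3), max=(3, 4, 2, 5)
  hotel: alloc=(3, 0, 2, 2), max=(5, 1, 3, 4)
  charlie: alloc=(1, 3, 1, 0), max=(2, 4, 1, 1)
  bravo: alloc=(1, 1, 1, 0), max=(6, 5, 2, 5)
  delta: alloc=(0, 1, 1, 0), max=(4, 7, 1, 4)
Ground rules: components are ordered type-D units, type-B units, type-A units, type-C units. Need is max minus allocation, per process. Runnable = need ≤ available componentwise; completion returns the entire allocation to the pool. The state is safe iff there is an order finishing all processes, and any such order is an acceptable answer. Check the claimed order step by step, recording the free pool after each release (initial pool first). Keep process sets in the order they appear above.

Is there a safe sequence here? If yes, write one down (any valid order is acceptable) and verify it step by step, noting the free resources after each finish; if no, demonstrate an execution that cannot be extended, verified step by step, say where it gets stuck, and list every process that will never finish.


The state is SAFE; one workable sequence: charlie, alpha, bravo, hotel, delta.
Key observation: reading the order forward, alpha is the first process whose need (1, 4, 1, 2) meets the free pool (3, 6, 1, 3) exactly on a resource it requests.
Check, step by step:
  pool = (2, 3, 0, 3)
  charlie needs (1, 1, 0, 1) <= (2, 3, 0, 3) -> finishes; pool += (1, 3, 1, 0) = (3, 6, 1, 3)
  alpha needs (1, 4, 1, 2) <= (3, 6, 1, 3) -> finishes; pool += (2, 0, 1, 3) = (5, 6, 2, 6)
  bravo needs (5, 4, 1, 5) <= (5, 6, 2, 6) -> finishes; pool += (1, 1, 1, 0) = (6, 7, 3, 6)
  hotel needs (2, 1, 1, 2) <= (6, 7, 3, 6) -> finishes; pool += (3, 0, 2, 2) = (9, 7, 5, 8)
  delta needs (4, 6, 0, 4) <= (9, 7, 5, 8) -> finishes; pool += (0, 1, 1, 0) = (9, 8, 6, 8)


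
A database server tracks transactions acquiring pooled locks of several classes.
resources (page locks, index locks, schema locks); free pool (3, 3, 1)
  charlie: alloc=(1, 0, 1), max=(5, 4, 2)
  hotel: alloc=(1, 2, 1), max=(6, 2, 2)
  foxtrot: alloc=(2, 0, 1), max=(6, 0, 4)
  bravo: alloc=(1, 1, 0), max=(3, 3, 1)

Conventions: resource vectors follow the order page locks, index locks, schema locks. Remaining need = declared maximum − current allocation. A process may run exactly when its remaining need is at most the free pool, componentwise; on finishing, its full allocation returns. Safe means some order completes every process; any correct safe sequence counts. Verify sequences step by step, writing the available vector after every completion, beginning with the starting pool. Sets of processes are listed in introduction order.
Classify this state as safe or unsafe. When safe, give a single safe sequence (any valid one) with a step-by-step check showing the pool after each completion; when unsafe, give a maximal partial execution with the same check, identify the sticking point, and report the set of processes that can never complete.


SAFE — a valid safe sequence is bravo, charlie, hotel, foxtrot.
Key observation: at bravo the run first touches a limit — (2, 2, 1) against (3, 3, 1), exact on a resource it actually requests.
Walking it through:
  pool = (3, 3, 1)
  run bravo (needs (2, 2, 1), free (3, 3, 1)); after release of (1, 1, 0) the pool is (4, 4, 1)
  run charlie (needs (4, 4, 1), free (4, 4, 1)); after release of (1, 0, 1) the pool is (5, 4, 2)
  run hotel (needs (5, 0, 1), free (5, 4, 2)); after release of (1, 2, 1) the pool is (6, 6, 3)
  run foxtrot (needs (4, 0, 3), free (6, 6, 3)); after release of (2, 0, 1) the pool is (8, 6, 4)


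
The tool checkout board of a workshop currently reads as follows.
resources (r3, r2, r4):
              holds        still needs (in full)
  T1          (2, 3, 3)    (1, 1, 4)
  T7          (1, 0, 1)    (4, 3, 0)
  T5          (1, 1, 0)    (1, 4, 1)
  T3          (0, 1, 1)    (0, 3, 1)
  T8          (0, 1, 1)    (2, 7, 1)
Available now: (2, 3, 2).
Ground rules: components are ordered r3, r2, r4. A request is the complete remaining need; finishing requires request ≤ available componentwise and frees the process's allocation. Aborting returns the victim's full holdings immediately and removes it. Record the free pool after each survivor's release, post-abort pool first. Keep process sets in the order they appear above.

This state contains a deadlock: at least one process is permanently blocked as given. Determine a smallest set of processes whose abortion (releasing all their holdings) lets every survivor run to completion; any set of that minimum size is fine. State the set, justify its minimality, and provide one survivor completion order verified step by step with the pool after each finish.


Abort T7.
Key observation: T1 was stuck for good until T7 gave back (1, 0, 1); in the order shown it finishes at step 2.
Minimality: the empty abort set fails — the state is deadlocked as it stands.
The survivors complete as T3, T1, T8, T5. Step-by-step check (starting from the post-abort pool):
  pool = (3, 3, 3)
  T3: need (0, 3, 1) fits (3, 3, 3); releases (0, 1, 1), pool now (3, 4, 4)
  T1: need (1, 1, 4) fits (3, 4, 4); releases (2, 3, 3), pool now (5, 7, 7)
  T8: need (2, 7, 1) fits (5, 7, 7); releases (0, 1, 1), pool now (5, 8, 8)
  T5: need (1, 4, 1) fits (5, 8, 8); releases (1, 1, 0), pool now (6, 9, 8)


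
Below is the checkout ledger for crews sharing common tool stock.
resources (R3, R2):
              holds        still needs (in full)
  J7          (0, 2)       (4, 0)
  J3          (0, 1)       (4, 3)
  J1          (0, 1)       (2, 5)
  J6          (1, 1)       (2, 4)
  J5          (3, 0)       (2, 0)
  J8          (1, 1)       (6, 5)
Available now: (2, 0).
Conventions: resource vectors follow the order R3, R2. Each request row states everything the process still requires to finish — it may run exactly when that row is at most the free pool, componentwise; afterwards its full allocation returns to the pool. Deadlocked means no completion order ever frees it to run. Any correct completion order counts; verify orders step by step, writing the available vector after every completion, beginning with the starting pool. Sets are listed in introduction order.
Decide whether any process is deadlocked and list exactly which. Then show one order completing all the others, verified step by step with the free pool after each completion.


Deadlocked: J3, J1, J6 and J8.
Key observation: J5, J7 can finish, but then (5, 2) is all there is, and the blocked group's R2 demands exceed it.
A valid finishing order for the others: J5, J7. Verifying each step:
  pool = (2, 0)
  J5 needs (2, 0) <= (2, 0) -> finishes; pool += (3, 0) = (5, 0)
  J7 needs (4, 0) <= (5, 0) -> finishes; pool += (0, 2) = (5, 2)
The blocked processes can never fit:
  J3 cannot run: need (4, 3) vs free (5, 2) (insufficient R2)
  J1 cannot run: need (2, 5) vs free (5, 2) (insufficient R2)
  J6 cannot run: need (2, 4) vs free (5, 2) (insufficient R2)
  J8 cannot run: need (6, 5) vs free (5, 2) (insufficient R3 and R2)


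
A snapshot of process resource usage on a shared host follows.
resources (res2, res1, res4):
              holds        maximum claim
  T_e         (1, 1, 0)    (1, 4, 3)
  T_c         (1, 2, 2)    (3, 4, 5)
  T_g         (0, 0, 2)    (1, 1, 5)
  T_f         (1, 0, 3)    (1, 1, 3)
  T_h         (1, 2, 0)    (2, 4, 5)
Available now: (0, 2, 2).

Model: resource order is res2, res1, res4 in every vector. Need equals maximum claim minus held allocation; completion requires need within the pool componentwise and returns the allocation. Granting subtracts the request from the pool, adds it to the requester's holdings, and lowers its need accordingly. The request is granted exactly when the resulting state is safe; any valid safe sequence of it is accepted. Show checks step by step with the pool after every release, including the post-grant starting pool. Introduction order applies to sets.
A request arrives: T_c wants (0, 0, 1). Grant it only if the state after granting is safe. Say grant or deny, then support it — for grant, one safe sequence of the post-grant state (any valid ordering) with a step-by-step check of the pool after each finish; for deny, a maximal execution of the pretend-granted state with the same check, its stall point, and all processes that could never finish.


GRANT — the state after the grant stays safe, e.g. via T_f, T_g, T_h, T_e, T_c.
Key observation: granting shrinks the pool to (0, 2, 1), yet T_f still fits and the chain goes through.
Verifying the post-grant state step by step:
  pool = (0, 2, 1)
  T_f: need (0, 1, 0) fits (0, 2, 1); releases (1, 0, 3), pool now (1, 2, 4)
  T_g: need (1, 1, 3) fits (1, 2, 4); releases (0, 0, 2), pool now (1, 2, 6)
  T_h: need (1, 2, 5) fits (1, 2, 6); releases (1, 2, 0), pool now (2, 4, 6)
  T_e: need (0, 3, 3) fits (2, 4, 6); releases (1, 1, 0), pool now (3, 5, 6)
  T_c: need (2, 2, 2) fits (3, 5, 6); releases (1, 2, 3), pool now (4, 7, 9)


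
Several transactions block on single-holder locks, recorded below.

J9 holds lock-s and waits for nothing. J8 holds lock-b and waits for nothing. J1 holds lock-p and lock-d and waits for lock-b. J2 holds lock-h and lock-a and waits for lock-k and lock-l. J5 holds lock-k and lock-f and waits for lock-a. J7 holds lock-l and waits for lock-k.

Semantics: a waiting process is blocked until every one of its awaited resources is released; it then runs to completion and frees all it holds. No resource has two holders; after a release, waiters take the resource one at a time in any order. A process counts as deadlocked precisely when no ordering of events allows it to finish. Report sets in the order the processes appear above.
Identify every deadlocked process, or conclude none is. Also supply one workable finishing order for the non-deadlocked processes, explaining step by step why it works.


Deadlocked: J2, J5 and J7.
Key observation: the waits loop around J2 -> J5 -> J2 with no way out; J7 is caught in further circular waits.
One completion order for the rest: J8, J9, J1.
Verifying each step:
  run J8 (it waits on nothing); releases lock-b
  run J9 (it waits on nothing); releases lock-s
  J1 waits on lock-b — all released -> runs and releases lock-p and lock-d


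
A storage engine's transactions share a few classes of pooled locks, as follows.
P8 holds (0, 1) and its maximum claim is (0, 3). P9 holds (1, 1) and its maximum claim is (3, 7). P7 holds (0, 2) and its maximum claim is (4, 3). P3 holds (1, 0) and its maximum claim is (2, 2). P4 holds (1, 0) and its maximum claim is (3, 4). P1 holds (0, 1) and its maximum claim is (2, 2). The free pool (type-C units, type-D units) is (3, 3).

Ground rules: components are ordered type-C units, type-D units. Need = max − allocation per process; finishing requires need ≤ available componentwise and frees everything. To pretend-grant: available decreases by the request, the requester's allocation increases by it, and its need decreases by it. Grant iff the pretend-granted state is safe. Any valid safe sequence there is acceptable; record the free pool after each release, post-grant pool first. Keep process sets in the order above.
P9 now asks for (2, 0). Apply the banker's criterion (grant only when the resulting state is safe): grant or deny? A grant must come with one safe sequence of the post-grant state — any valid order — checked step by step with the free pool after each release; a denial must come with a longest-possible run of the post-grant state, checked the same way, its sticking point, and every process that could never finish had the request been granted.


DENY — the pretend-granted state is unsafe.
Key observation: after P8, P3, P4, P1 the pool peaks at (3, 5), and each blocked process is short somewhere: P9 on type-D units; P7 on type-C units.
Pretend the grant happened; the run P8, P3, P4, P1 goes as far as possible. Verifying each step:
  pool = (1, 3)
  P8 needs (0, 2) <= (1, 3) -> finishes; pool += (0, 1) = (1, 4)
  P3 needs (1, 2) <= (1, 4) -> finishes; pool += (1, 0) = (2, 4)
  P4 needs (2, 4) <= (2, 4) -> finishes; pool += (1, 0) = (3, 4)
  P1 needs (2, 1) <= (3, 4) -> finishes; pool += (0, 1) = (3, 5)
  P9 cannot run: need (0, 6) vs free (3, 5) (insufficient type-D units)
  P7 cannot run: need (4, 1) vs free (3, 5) (insufficient type-C units)
Had the request been granted, P9 and P7 could never finish.


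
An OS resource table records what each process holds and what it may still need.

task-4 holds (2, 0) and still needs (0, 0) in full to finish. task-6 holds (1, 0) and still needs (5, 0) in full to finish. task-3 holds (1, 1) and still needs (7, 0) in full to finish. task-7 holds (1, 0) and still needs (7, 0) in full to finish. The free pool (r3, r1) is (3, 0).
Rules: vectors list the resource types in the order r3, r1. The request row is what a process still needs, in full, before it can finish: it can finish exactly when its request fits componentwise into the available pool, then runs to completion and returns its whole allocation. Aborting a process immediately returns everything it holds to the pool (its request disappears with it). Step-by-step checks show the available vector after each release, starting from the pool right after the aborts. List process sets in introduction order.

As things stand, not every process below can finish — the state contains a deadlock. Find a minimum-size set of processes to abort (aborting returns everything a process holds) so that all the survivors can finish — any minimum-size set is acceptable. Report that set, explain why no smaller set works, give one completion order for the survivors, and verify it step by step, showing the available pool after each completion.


Minimum abort set: task-3.
Key observation: task-7 could never have finished before the abort; with (1, 1) returned by task-3, it fits at step 3.
No smaller set exists: with zero aborts the deadlock remains.
The survivors complete as task-4, task-6, task-7. Check, step by step (starting from the post-abort pool):
  pool = (4, 1)
  task-4 needs (0, 0) <= (4, 1) -> finishes; pool += (2, 0) = (6, 1)
  task-6 needs (5, 0) <= (6, 1) -> finishes; pool += (1, 0) = (7, 1)
  task-7 needs (7, 0) <= (7, 1) -> finishes; pool += (1, 0) = (8, 1)


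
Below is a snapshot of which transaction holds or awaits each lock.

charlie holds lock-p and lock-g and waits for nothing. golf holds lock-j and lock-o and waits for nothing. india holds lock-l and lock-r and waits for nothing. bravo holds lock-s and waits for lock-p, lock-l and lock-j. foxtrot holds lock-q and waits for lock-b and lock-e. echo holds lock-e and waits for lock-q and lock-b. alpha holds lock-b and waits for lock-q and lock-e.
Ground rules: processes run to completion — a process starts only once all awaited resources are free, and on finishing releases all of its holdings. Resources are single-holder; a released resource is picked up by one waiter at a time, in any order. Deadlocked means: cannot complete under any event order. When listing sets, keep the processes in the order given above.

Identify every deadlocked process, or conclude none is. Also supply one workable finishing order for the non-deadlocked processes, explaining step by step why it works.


The deadlocked set is foxtrot, echo and alpha.
Key observation: nobody on the ring foxtrot -> echo -> foxtrot can start until another member finishes, which never happens; alpha is caught in further circular waits.
A valid finishing order for the others: golf, india, charlie, bravo.
Walking it through:
  golf waits on nothing -> runs at once and releases lock-j and lock-o
  india waits on nothing -> runs at once and releases lock-l and lock-r
  charlie waits on nothing -> runs at once and releases lock-p and lock-g
  bravo waits on lock-p, lock-l and lock-j — all released -> runs and releases lock-s


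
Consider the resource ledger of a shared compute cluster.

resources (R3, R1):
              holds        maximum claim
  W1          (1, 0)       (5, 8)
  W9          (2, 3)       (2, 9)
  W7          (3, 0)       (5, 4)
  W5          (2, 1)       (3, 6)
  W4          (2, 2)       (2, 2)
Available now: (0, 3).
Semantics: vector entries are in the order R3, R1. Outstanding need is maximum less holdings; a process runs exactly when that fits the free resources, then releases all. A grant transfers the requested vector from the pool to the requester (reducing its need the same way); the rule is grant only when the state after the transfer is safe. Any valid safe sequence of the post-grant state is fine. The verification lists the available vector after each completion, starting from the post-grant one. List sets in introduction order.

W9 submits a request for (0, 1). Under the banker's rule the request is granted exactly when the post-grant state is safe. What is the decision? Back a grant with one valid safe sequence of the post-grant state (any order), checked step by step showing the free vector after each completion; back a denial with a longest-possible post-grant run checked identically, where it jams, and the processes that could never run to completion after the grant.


DENY. Granting would leave the state unsafe.
Key observation: even finishing W4, W7 leaves just (5, 4) free — too little R1 for any of the remaining processes.
After a pretend grant, a maximal execution: W4, W7 — then nothing else fits. Verifying each step:
  pool = (0, 2)
  W4: need (0, 0) fits (0, 2); releases (2, 2), pool now (2, 4)
  W7: need (2, 4) fits (2, 4); releases (3, 0), pool now (5, 4)
  blocked: W1 wants (4, 8), pool (5, 4) — not enough R1
  blocked: W9 wants (0, 5), pool (5, 4) — not enough R1
  blocked: W5 wants (1, 5), pool (5, 4) — not enough R1
Processes that could never finish after the grant: W1, W9 and W5.


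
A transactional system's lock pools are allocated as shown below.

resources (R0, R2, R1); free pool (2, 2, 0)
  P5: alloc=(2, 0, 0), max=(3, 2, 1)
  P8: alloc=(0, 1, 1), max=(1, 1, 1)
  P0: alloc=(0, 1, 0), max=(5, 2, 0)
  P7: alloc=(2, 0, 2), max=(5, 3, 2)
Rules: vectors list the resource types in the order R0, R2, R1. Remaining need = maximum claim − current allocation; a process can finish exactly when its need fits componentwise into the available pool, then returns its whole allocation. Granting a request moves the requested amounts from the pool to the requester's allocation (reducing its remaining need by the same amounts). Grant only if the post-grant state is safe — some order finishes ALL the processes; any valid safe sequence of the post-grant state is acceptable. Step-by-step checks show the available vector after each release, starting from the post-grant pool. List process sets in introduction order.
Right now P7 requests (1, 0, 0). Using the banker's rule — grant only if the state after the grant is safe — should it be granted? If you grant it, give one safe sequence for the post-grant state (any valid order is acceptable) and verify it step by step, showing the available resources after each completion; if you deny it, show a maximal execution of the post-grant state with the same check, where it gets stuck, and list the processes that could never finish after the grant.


GRANT — the state after the grant stays safe, e.g. via P8, P5, P7, P0.
Key observation: after the grant the pool drops to (1, 2, 0), which still lets P8 finish first and unwind the rest.
Check on the post-grant state, step by step:
  pool = (1, 2, 0)
  run P8 (needs (1, 0, 0), free (1, 2, 0)); after release of (0, 1, 1) the pool is (1, 3, 1)
  run P5 (needs (1, 2, 1), free (1, 3, 1)); after release of (2, 0, 0) the pool is (3, 3, 1)
  run P7 (needs (2, 3, 0), free (3, 3, 1)); after release of (3, 0, 2) the pool is (6, 3, 3)
  run P0 (needs (5, 1, 0), free (6, 3, 3)); after release of (0, 1, 0) the pool is (6, 4, 3)


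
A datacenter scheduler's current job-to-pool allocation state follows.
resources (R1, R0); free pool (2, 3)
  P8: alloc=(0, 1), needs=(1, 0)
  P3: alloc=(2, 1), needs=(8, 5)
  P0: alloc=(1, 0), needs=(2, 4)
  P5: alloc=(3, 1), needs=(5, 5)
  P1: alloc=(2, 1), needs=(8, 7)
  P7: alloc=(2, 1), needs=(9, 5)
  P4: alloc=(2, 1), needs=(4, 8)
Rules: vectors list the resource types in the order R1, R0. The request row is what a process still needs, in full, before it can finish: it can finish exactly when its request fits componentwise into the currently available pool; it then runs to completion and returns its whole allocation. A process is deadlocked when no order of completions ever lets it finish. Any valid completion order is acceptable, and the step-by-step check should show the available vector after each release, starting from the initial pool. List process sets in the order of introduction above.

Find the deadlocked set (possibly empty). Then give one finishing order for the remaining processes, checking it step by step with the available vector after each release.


Deadlocked set: P3, P5, P1, P7 and P4.
Key observation: after P8, P0 complete, (3, 4) is the best the pool ever gets, yet each leftover process wants more R1.
One completion order for the rest: P8, P0. Step-by-step check:
  pool = (2, 3)
  P8: need (1, 0) fits (2, 3); releases (0, 1), pool now (2, 4)
  P0: need (2, 4) fits (2, 4); releases (1, 0), pool now (3, 4)
None of the blocked processes ever fits:
  P3 still needs (8, 5) but only (3, 4) is free — short on R1 and R0
  P5 still needs (5, 5) but only (3, 4) is free — short on R1 and R0
  P1 still needs (8, 7) but only (3, 4) is free — short on R1 and R0
  P7 still needs (9, 5) but only (3, 4) is free — short on R1 and R0
  P4 still needs (4, 8) but only (3, 4) is free — short on R1 and R0


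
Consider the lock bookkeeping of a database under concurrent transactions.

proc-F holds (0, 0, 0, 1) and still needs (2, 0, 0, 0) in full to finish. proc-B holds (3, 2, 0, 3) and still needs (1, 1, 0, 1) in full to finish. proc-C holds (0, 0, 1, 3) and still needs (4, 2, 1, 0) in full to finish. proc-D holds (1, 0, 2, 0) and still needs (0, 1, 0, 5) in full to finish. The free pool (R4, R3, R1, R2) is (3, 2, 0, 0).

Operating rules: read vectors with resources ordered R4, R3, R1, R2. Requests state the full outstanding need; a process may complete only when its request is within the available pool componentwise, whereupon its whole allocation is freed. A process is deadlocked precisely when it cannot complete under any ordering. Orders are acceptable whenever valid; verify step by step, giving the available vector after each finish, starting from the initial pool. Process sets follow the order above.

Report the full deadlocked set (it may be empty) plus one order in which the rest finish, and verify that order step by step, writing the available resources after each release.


Deadlocked set: proc-C and proc-D.
Key observation: after proc-F, proc-B the pool peaks at (6, 4, 0, 4), and each blocked process is short somewhere: proc-C on R1; proc-D on R2.
One completion order for the rest: proc-F, proc-B. Step-by-step check:
  pool = (3, 2, 0, 0)
  proc-F needs (2, 0, 0, 0) <= (3, 2, 0, 0) -> finishes; pool += (0, 0, 0, 1) = (3, 2, 0, 1)
  proc-B needs (1, 1, 0, 1) <= (3, 2, 0, 1) -> finishes; pool += (3, 2, 0, 3) = (6, 4, 0, 4)
The blocked processes can never fit:
  proc-C cannot run: need (4, 2, 1, 0) vs free (6, 4, 0, 4) (insufficient R1)
  proc-D cannot run: need (0, 1, 0, 5) vs free (6, 4, 0, 4) (insufficient R2)


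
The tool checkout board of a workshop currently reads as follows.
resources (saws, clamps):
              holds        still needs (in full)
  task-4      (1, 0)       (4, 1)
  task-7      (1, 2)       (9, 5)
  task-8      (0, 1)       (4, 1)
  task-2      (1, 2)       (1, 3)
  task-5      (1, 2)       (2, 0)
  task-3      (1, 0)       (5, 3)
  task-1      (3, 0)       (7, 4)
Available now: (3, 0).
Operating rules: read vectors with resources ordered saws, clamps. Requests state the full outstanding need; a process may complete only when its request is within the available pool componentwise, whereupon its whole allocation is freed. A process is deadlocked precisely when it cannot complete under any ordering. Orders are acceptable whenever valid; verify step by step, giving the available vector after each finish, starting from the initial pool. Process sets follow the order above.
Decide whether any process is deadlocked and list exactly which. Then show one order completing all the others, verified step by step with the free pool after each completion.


No process is deadlocked.
Key observation: task-5 can run right away; the returned allocation unlocks the remaining processes in turn.
The rest can finish in the order task-5, task-4, task-8, task-3, task-2, task-1, task-7. Walking it through:
  pool = (3, 0)
  task-5 needs (2, 0) <= (3, 0) -> finishes; pool += (1, 2) = (4, 2)
  task-4 needs (4, 1) <= (4, 2) -> finishes; pool += (1, 0) = (5, 2)
  task-8 needs (4, 1) <= (5, 2) -> finishes; pool += (0, 1) = (5, 3)
  task-3 needs (5, 3) <= (5, 3) -> finishes; pool += (1, 0) = (6, 3)
  task-2 needs (1, 3) <= (6, 3) -> finishes; pool += (1, 2) = (7, 5)
  task-1 needs (7, 4) <= (7, 5) -> finishes; pool += (3, 0) = (10, 5)
  task-7 needs (9, 5) <= (10, 5) -> finishes; pool += (1, 2) = (11, 7)
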